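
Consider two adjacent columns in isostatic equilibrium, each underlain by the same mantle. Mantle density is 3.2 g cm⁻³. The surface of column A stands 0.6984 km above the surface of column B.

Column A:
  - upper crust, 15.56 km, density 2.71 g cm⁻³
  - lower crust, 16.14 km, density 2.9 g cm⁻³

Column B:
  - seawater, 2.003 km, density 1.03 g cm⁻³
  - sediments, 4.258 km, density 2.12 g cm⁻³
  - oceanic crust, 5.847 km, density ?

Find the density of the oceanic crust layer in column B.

Take the compensation level at the base of the deeper column (depth z_c below the surface of column A) and equate Σ ρ_i t_i down to z_c; mantle fills any gap and the z_c terms cancel.
Column A: 15.56×2.71 + 16.14×2.9 + (z_c − 31.7)×3.2
Column B: 0.6984×0 + 2.003×1.03 + 4.258×2.12 + 5.847×ρ + (z_c − 0.6984 − 12.108)×3.2
The z_c×3.2 term appears on both sides and cancels. Collect the known terms of each column as K = Σ(ρt)_known − 3.2 × (depth of known layers): K_A = 88.9736 − 3.2×31.7 = −12.4664; K_B = 11.09005 − 3.2×(0.6984 + 12.108) = −29.89043.
Balance: K_A = K_B + 5.847×ρ, so ρ = (K_A − K_B)/5.847 = 17.424/5.847 = 2.98 g cm⁻³.

2.98 g cm⁻³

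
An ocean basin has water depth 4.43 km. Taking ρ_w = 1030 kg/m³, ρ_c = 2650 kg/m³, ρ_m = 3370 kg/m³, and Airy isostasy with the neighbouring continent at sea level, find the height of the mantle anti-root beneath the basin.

9.97 km

For local isostatic compensation: replacing crust with seawater at the top is compensated by replacing crust with mantle at the base: d (ρ_c − ρ_w) = a (ρ_m − ρ_c).
a = d (ρ_c − ρ_w)/(ρ_m − ρ_c) = 4.43 km × 1620/720 = 9.97 km.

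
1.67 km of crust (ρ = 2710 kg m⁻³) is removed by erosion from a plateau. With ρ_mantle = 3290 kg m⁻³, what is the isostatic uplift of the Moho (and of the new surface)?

Unloading: uplift u = e ρ_c/ρ_m = 1.67 km × 2710/3290 = 1.38 km.

1.38 km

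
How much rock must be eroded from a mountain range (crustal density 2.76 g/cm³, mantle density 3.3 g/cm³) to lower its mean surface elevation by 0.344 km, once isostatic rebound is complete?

Net drop Δ = e − u = e − e ρ_c/ρ_m = e (ρ_m − ρ_c)/ρ_m.
e = Δ ρ_m/(ρ_m − ρ_c) = 0.344 km × 3.3/0.54 = 2.1 km.

2.1 km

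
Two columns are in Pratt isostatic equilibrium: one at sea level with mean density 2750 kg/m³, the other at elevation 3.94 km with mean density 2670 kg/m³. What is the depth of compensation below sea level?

131 km

ρ_ref D = ρ (D + h) → D (ρ_ref − ρ) = ρ h.
D = ρ h/(ρ_ref − ρ) = 2670 × 3.94 km/(2750 − 2670) = 131 km.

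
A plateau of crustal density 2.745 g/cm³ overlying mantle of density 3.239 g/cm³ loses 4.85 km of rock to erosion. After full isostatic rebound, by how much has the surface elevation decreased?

0.74 km

Rebound u = e ρ_c/ρ_m = 4.85 km × 2.745/3.239 = 4.11 km.
Net surface drop = e − u = 4.85 km − 4.11 km = e (ρ_m − ρ_c)/ρ_m = 0.74 km.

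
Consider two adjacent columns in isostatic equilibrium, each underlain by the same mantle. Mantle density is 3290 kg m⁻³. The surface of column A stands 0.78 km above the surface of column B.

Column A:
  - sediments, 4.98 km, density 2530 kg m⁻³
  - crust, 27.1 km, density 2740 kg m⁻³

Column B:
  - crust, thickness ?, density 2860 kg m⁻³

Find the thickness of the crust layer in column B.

Take the compensation level at the base of the deeper column (depth z_c below the surface of column A) and equate Σ ρ_i t_i down to z_c; mantle fills any gap and the z_c terms cancel.
Column A: 4.98×2530 + 27.1×2740 + (z_c − 32.08)×3290
Column B: 0.78×0 + x×2860 + (z_c − 0.78 − 0 − x)×3290
The z_c×3290 term appears on both sides and cancels. Collect the known terms of each column as K = Σ(ρt)_known − 3290 × (depth of known layers): K_A = 86853.4 − 3290×32.08 = −18689.8; K_B = 0 − 3290×(0.78 + 0) = −2566.2.
Balance: K_A = K_B − x×(3290 − 2860), so x = (K_B − K_A)/(3290 − 2860) = 16123.6/430 = 37.5 km.

37.5 km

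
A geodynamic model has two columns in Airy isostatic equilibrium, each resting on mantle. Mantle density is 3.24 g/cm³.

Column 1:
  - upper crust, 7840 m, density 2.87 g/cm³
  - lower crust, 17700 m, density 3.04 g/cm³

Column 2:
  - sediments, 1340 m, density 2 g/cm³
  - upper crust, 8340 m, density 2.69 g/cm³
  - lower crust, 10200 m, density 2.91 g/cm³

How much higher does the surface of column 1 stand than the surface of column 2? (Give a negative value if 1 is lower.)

For any compensation level in the mantle, the mantle terms cancel and isostasy reduces to e = (Σt_1 − Σt_2) − (Σ(ρt)_1 − Σ(ρt)_2) / ρ_m.
Σt_1 = 25540 m; Σt_2 = 19880 m; Σ(ρt)_1 = 76308.8; Σ(ρt)_2 = 54796.6 (in m·g/cm³).
e = (25540 − 19880) − (76308.8 − 54796.6) / 3.24 = −980 m.

−980 m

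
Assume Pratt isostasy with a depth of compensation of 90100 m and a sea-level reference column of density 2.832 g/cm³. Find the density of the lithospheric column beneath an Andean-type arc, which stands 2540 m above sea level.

Pratt balance: ρ_ref D = ρ (D + h).
ρ = ρ_ref D/(D + h) = 2.832 × 90100 m/(90100 m + 2540 m) = 2.75 g/cm³.

2.75 g/cm³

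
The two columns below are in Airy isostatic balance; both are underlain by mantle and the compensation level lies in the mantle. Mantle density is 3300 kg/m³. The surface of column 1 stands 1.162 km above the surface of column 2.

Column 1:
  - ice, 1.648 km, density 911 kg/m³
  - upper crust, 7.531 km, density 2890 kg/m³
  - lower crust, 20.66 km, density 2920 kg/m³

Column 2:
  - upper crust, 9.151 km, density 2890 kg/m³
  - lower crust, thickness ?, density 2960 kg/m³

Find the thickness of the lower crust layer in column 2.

Take the compensation level at the base of the deeper column (depth z_c below the surface of column 1) and equate Σ ρ_i t_i down to z_c; mantle fills any gap and the z_c terms cancel.
Column 1: 1.648×911 + 7.531×2890 + 20.66×2920 + (z_c − 29.839)×3300
Column 2: 1.162×0 + 9.151×2890 + x×2960 + (z_c − 1.162 − 9.151 − x)×3300
The z_c×3300 term appears on both sides and cancels. Collect the known terms of each column as K = Σ(ρt)_known − 3300 × (depth of known layers): K_1 = 83593.118 − 3300×29.839 = −14875.582; K_2 = 26446.39 − 3300×(1.162 + 9.151) = −7586.51.
Balance: K_1 = K_2 − x×(3300 − 2960), so x = (K_2 − K_1)/(3300 − 2960) = 7289.07/340 = 21.4 km.

21.4 km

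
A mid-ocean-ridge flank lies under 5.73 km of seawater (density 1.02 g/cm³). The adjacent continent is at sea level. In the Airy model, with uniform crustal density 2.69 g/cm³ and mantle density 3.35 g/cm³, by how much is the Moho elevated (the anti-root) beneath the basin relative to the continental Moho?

14.5 km

Equating mass per unit area of the two columns: replacing crust with seawater at the top is compensated by replacing crust with mantle at the base: d (ρ_c − ρ_w) = a (ρ_m − ρ_c).
a = d (ρ_c − ρ_w)/(ρ_m − ρ_c) = 5.73 km × 1.67/0.66 = 14.5 km.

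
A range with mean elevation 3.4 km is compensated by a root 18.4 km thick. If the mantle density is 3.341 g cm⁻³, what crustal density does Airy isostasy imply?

2.82 g cm⁻³

ρ_c h = (ρ_m − ρ_c) r → ρ_c (h + r) = ρ_m r → ρ_c = ρ_m r / (h + r).
ρ_c = 3.341 × 18.4 km / (3.4 km + 18.4 km) = 2.82 g cm⁻³.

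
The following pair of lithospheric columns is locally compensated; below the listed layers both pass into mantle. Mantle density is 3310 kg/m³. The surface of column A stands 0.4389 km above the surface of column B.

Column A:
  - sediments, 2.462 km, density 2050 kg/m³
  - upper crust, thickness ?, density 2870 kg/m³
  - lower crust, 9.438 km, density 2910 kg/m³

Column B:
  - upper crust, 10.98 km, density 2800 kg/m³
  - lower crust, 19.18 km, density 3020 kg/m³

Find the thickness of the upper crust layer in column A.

13 km

Take the compensation level at the base of the deeper column (depth z_c below the surface of column A) and equate Σ ρ_i t_i down to z_c; mantle fills any gap and the z_c terms cancel.
Column A: 2.462×2050 + x×2870 + 9.438×2910 + (z_c − 11.9 − x)×3310
Column B: 0.4389×0 + 10.98×2800 + 19.18×3020 + (z_c − 0.4389 − 30.16)×3310
The z_c×3310 term appears on both sides and cancels. Collect the known terms of each column as K = Σ(ρt)_known − 3310 × (depth of known layers): K_A = 32511.68 − 3310×11.9 = −6877.32; K_B = 88667.6 − 3310×(0.4389 + 30.16) = −12614.759.
Balance: K_A − x×(3310 − 2870) = K_B, so x = (K_A − K_B)/(3310 − 2870) = 5737.44/440 = 13 km.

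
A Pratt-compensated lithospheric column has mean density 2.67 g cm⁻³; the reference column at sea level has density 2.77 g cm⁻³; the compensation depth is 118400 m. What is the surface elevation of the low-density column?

ρ_ref D = ρ (D + h) → h = D (ρ_ref − ρ)/ρ.
h = 118400 m × (2.77 − 2.67)/2.67 = 4430 m.

4430 m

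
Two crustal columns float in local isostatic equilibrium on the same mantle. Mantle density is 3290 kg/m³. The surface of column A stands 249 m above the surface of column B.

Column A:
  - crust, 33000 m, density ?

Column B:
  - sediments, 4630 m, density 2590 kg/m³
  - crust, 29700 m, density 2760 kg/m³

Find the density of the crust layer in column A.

2690 kg/m³

Take the compensation level at the base of the deeper column (depth z_c below the surface of column A) and equate Σ ρ_i t_i down to z_c; mantle fills any gap and the z_c terms cancel.
Column A: 33000×ρ + (z_c − 33000)×3290
Column B: 249×0 + 4630×2590 + 29700×2760 + (z_c − 249 − 34330)×3290
The z_c×3290 term appears on both sides and cancels. Collect the known terms of each column as K = Σ(ρt)_known − 3290 × (depth of known layers): K_A = 0 − 3290×33000 = −108570000; K_B = 93963700 − 3290×(249 + 34330) = −19801210.
Balance: K_A + 33000×ρ = K_B, so ρ = (K_B − K_A)/33000 = 88768800/33000 = 2690 kg/m³.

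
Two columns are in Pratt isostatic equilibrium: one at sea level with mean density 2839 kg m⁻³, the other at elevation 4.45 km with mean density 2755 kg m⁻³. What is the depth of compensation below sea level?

ρ_ref D = ρ (D + h) → D (ρ_ref − ρ) = ρ h.
D = ρ h/(ρ_ref − ρ) = 2755 × 4.45 km/(2839 − 2755) = 146 km.

146 km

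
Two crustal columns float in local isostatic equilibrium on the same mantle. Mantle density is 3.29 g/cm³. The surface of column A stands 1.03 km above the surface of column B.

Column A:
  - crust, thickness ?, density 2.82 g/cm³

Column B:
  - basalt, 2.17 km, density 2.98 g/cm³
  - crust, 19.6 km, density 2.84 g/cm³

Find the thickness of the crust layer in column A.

27.4 km

Take the compensation level at the base of the deeper column (depth z_c below the surface of column A) and equate Σ ρ_i t_i down to z_c; mantle fills any gap and the z_c terms cancel.
Column A: x×2.82 + (z_c − 0 − x)×3.29
Column B: 1.03×0 + 2.17×2.98 + 19.6×2.84 + (z_c − 1.03 − 21.77)×3.29
The z_c×3.29 term appears on both sides and cancels. Collect the known terms of each column as K = Σ(ρt)_known − 3.29 × (depth of known layers): K_A = 0 − 3.29×0 = 0; K_B = 62.1306 − 3.29×(1.03 + 21.77) = −12.8814.
Balance: K_A − x×(3.29 − 2.82) = K_B, so x = (K_A − K_B)/(3.29 − 2.82) = 12.8814/0.47 = 27.4 km.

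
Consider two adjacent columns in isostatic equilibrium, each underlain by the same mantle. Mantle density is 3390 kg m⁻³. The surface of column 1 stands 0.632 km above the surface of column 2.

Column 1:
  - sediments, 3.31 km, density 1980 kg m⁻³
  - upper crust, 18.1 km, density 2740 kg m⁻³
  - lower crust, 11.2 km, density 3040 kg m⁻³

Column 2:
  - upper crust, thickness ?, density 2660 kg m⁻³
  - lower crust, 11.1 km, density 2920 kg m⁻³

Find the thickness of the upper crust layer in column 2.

17.8 km

Take the compensation level at the base of the deeper column (depth z_c below the surface of column 1) and equate Σ ρ_i t_i down to z_c; mantle fills any gap and the z_c terms cancel.
Column 1: 3.31×1980 + 18.1×2740 + 11.2×3040 + (z_c − 32.61)×3390
Column 2: 0.632×0 + x×2660 + 11.1×2920 + (z_c − 0.632 − 11.1 − x)×3390
The z_c×3390 term appears on both sides and cancels. Collect the known terms of each column as K = Σ(ρt)_known − 3390 × (depth of known layers): K_1 = 90195.8 − 3390×32.61 = −20352.1; K_2 = 32412 − 3390×(0.632 + 11.1) = −7359.48.
Balance: K_1 = K_2 − x×(3390 − 2660), so x = (K_2 − K_1)/(3390 − 2660) = 12992.6/730 = 17.8 km.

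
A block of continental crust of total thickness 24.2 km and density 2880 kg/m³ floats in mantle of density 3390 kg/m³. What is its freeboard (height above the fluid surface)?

3.64 km

Floating equilibrium: submerged depth d = t ρ_obj/ρ_fluid = 24.2 km × 2880/3390 = 20.56 km.
Freeboard = t − d = 24.2 km − 20.56 km = 3.64 km.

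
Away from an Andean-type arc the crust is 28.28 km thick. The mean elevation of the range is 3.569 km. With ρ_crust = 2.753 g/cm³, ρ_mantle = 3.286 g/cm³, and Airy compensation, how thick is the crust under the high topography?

50.3 km

Root depth r = h ρ_c / (ρ_m − ρ_c) = 3.569 km × 2.753 / 0.533 = 18.43 km.
Total thickness = T + h + r = 28.28 km + 3.569 km + 18.43 km = 50.3 km.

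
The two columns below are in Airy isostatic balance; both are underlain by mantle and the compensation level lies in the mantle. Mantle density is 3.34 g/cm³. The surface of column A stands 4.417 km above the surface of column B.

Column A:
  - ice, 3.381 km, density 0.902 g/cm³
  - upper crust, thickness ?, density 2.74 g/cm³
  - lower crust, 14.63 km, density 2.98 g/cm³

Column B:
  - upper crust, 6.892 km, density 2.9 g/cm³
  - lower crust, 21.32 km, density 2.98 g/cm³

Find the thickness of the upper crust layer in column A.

Take the compensation level at the base of the deeper column (depth z_c below the surface of column A) and equate Σ ρ_i t_i down to z_c; mantle fills any gap and the z_c terms cancel.
Column A: 3.381×0.902 + x×2.74 + 14.63×2.98 + (z_c − 18.011 − x)×3.34
Column B: 4.417×0 + 6.892×2.9 + 21.32×2.98 + (z_c − 4.417 − 28.212)×3.34
The z_c×3.34 term appears on both sides and cancels. Collect the known terms of each column as K = Σ(ρt)_known − 3.34 × (depth of known layers): K_A = 46.647062 − 3.34×18.011 = −13.509678; K_B = 83.5204 − 3.34×(4.417 + 28.212) = −25.46046.
Balance: K_A − x×(3.34 − 2.74) = K_B, so x = (K_A − K_B)/(3.34 − 2.74) = 11.9508/0.6 = 19.9 km.

19.9 km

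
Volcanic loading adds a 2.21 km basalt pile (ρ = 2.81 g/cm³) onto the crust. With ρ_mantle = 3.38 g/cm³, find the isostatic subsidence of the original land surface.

Subaerial loading: s = t ρ_load / ρ_m.
s = 2.21 km × 2.81/3.38 = 1.84 km.

1.84 km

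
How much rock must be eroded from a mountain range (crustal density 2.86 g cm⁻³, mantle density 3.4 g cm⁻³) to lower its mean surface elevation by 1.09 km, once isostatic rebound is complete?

Net drop Δ = e − u = e − e ρ_c/ρ_m = e (ρ_m − ρ_c)/ρ_m.
e = Δ ρ_m/(ρ_m − ρ_c) = 1.09 km × 3.4/0.54 = 6.86 km.

6.86 km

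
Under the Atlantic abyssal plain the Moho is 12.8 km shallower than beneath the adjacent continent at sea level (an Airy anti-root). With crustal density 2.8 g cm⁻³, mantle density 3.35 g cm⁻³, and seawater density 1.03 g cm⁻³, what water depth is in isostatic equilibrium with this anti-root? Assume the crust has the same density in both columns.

Replacing a thickness d of crust by seawater at the top must be balanced by replacing crust with mantle at the base: d (ρ_c − ρ_w) = a (ρ_m − ρ_c).
d = a (ρ_m − ρ_c)/(ρ_c − ρ_w) = 12.8 km × 0.55/1.77 = 3.98 km.

3.98 km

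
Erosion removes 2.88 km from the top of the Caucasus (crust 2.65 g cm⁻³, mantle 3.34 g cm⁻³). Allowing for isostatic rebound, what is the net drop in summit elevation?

0.595 km

Rebound u = e ρ_c/ρ_m = 2.88 km × 2.65/3.34 = 2.285 km.
Net surface drop = e − u = 2.88 km − 2.285 km = e (ρ_m − ρ_c)/ρ_m = 0.595 km.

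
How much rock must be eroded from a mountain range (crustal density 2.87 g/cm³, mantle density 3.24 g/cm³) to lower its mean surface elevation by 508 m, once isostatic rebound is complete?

4450 m

Net drop Δ = e − u = e − e ρ_c/ρ_m = e (ρ_m − ρ_c)/ρ_m.
e = Δ ρ_m/(ρ_m − ρ_c) = 508 m × 3.24/0.37 = 4450 m.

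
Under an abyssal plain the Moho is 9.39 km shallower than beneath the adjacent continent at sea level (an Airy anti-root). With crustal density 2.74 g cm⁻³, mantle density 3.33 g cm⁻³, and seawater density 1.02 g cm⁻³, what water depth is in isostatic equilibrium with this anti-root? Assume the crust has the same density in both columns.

Replacing a thickness d of crust by seawater at the top must be balanced by replacing crust with mantle at the base: d (ρ_c − ρ_w) = a (ρ_m − ρ_c).
d = a (ρ_m − ρ_c)/(ρ_c − ρ_w) = 9.39 km × 0.59/1.72 = 3.22 km.

3.22 km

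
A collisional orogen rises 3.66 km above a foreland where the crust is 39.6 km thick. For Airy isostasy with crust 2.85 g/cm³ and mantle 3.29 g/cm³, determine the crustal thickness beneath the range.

Root depth r = h ρ_c / (ρ_m − ρ_c) = 3.66 km × 2.85 / 0.44 = 23.71 km.
Total thickness = T + h + r = 39.6 km + 3.66 km + 23.71 km = 67 km.

67 km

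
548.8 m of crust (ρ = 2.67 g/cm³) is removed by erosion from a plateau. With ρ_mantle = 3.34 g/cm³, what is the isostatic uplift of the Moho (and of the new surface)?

439 m

Unloading: uplift u = e ρ_c/ρ_m = 548.8 m × 2.67/3.34 = 439 m.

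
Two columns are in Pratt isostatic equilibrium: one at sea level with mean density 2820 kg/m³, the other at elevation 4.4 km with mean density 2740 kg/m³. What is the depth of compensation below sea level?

ρ_ref D = ρ (D + h) → D (ρ_ref − ρ) = ρ h.
D = ρ h/(ρ_ref − ρ) = 2740 × 4.4 km/(2820 − 2740) = 151 km.

151 km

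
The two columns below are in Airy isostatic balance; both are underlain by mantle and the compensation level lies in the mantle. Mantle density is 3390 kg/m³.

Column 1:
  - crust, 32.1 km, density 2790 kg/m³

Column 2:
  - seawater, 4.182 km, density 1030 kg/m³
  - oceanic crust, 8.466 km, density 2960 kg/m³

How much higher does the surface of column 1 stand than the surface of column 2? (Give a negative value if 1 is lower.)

For any compensation level in the mantle, the mantle terms cancel and isostasy reduces to e = (Σt_1 − Σt_2) − (Σ(ρt)_1 − Σ(ρt)_2) / ρ_m.
Σt_1 = 32.1 km; Σt_2 = 12.648 km; Σ(ρt)_1 = 89559; Σ(ρt)_2 = 29366.82 (in km·kg/m³).
e = (32.1 − 12.648) − (89559 − 29366.82) / 3390 = 1.7 km.

1.7 km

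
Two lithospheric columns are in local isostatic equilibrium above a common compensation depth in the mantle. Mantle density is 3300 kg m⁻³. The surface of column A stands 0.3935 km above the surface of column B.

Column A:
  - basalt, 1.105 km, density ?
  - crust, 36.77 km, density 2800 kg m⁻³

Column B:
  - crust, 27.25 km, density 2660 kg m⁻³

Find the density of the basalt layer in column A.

Take the compensation level at the base of the deeper column (depth z_c below the surface of column A) and equate Σ ρ_i t_i down to z_c; mantle fills any gap and the z_c terms cancel.
Column A: 1.105×ρ + 36.77×2800 + (z_c − 37.875)×3300
Column B: 0.3935×0 + 27.25×2660 + (z_c − 0.3935 − 27.25)×3300
The z_c×3300 term appears on both sides and cancels. Collect the known terms of each column as K = Σ(ρt)_known − 3300 × (depth of known layers): K_A = 102956 − 3300×37.875 = −22031.5; K_B = 72485 − 3300×(0.3935 + 27.25) = −18738.55.
Balance: K_A + 1.105×ρ = K_B, so ρ = (K_B − K_A)/1.105 = 3292.95/1.105 = 2980 kg m⁻³.

2980 kg m⁻³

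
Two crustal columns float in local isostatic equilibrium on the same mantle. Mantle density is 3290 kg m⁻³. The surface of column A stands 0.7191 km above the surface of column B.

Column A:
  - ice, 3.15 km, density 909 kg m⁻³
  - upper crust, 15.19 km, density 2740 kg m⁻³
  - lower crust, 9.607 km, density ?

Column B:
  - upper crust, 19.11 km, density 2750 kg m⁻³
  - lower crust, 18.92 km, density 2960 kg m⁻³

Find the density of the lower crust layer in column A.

2970 kg m⁻³

Take the compensation level at the base of the deeper column (depth z_c below the surface of column A) and equate Σ ρ_i t_i down to z_c; mantle fills any gap and the z_c terms cancel.
Column A: 3.15×909 + 15.19×2740 + 9.607×ρ + (z_c − 27.947)×3290
Column B: 0.7191×0 + 19.11×2750 + 18.92×2960 + (z_c − 0.7191 − 38.03)×3290
The z_c×3290 term appears on both sides and cancels. Collect the known terms of each column as K = Σ(ρt)_known − 3290 × (depth of known layers): K_A = 44483.95 − 3290×27.947 = −47461.68; K_B = 108555.7 − 3290×(0.7191 + 38.03) = −18928.839.
Balance: K_A + 9.607×ρ = K_B, so ρ = (K_B − K_A)/9.607 = 28532.8/9.607 = 2970 kg m⁻³.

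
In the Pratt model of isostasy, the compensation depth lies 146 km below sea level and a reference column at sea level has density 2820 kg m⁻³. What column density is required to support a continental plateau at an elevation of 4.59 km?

Pratt balance: ρ_ref D = ρ (D + h).
ρ = ρ_ref D/(D + h) = 2820 × 146 km/(146 km + 4.59 km) = 2730 kg m⁻³.

2730 kg m⁻³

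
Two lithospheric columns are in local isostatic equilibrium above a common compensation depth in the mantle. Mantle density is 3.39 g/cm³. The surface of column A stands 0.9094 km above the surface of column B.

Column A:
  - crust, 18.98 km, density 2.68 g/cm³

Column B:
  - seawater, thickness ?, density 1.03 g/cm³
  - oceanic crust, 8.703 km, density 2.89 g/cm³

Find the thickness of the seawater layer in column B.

Take the compensation level at the base of the deeper column (depth z_c below the surface of column A) and equate Σ ρ_i t_i down to z_c; mantle fills any gap and the z_c terms cancel.
Column A: 18.98×2.68 + (z_c − 18.98)×3.39
Column B: 0.9094×0 + x×1.03 + 8.703×2.89 + (z_c − 0.9094 − 8.703 − x)×3.39
The z_c×3.39 term appears on both sides and cancels. Collect the known terms of each column as K = Σ(ρt)_known − 3.39 × (depth of known layers): K_A = 50.8664 − 3.39×18.98 = −13.4758; K_B = 25.15167 − 3.39×(0.9094 + 8.703) = −7.434366.
Balance: K_A = K_B − x×(3.39 − 1.03), so x = (K_B − K_A)/(3.39 − 1.03) = 6.04143/2.36 = 2.56 km.

2.56 km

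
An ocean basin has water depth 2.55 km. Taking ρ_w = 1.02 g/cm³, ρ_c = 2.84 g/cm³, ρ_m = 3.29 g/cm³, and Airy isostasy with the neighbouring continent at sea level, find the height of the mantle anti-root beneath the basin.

Balancing pressure at the compensation depth: replacing crust with seawater at the top is compensated by replacing crust with mantle at the base: d (ρ_c − ρ_w) = a (ρ_m − ρ_c).
a = d (ρ_c − ρ_w)/(ρ_m − ρ_c) = 2.55 km × 1.82/0.45 = 10.3 km.

10.3 km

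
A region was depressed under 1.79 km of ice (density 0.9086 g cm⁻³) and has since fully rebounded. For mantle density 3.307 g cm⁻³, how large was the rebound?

Removing the load lets mantle flow back in; uplift u satisfies ρ_ice t = ρ_m u.
u = t ρ_ice/ρ_m = 1.79 km × 0.9086/3.307 = 0.492 km.

0.492 km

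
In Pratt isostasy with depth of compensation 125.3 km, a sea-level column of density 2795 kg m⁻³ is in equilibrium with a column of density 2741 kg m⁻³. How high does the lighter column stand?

ρ_ref D = ρ (D + h) → h = D (ρ_ref − ρ)/ρ.
h = 125.3 km × (2795 − 2741)/2741 = 2.47 km.

2.47 km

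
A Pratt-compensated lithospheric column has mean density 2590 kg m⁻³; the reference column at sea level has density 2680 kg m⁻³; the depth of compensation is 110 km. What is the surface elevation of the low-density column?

ρ_ref D = ρ (D + h) → h = D (ρ_ref − ρ)/ρ.
h = 110 km × (2680 − 2590)/2590 = 3.82 km.

3.82 km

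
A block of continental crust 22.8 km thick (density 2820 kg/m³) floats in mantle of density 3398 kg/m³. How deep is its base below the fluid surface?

18.9 km

Draft d = t ρ_obj/ρ_fluid = 22.8 km × 2820/3398 = 18.9 km.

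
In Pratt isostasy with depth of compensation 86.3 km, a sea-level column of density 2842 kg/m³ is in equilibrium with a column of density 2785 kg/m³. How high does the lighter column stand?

ρ_ref D = ρ (D + h) → h = D (ρ_ref − ρ)/ρ.
h = 86.3 km × (2842 − 2785)/2785 = 1.77 km.

1.77 km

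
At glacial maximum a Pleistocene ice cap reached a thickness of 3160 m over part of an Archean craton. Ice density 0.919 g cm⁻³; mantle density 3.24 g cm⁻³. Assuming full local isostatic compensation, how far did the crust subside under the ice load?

By Archimedes' principle applied to the lithosphere: the ice load ρ_ice t is balanced by mantle displaced below, ρ_m s.
s = t ρ_ice / ρ_m = 3160 m × 0.919/3.24 = 896 m.

896 m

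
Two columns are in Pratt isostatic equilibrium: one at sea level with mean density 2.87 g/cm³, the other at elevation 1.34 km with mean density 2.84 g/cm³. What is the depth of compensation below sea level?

127 km

ρ_ref D = ρ (D + h) → D (ρ_ref − ρ) = ρ h.
D = ρ h/(ρ_ref − ρ) = 2.84 × 1.34 km/(2.87 − 2.84) = 127 km.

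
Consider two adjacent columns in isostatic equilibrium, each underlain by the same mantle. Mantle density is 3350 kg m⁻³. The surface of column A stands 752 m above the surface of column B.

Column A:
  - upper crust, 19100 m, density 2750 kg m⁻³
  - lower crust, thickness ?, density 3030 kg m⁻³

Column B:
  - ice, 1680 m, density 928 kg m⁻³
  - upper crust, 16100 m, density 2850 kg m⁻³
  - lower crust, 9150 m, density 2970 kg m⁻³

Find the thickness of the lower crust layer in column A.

Take the compensation level at the base of the deeper column (depth z_c below the surface of column A) and equate Σ ρ_i t_i down to z_c; mantle fills any gap and the z_c terms cancel.
Column A: 19100×2750 + x×3030 + (z_c − 19100 − x)×3350
Column B: 752×0 + 1680×928 + 16100×2850 + 9150×2970 + (z_c − 752 − 26930)×3350
The z_c×3350 term appears on both sides and cancels. Collect the known terms of each column as K = Σ(ρt)_known − 3350 × (depth of known layers): K_A = 52525000 − 3350×19100 = −11460000; K_B = 74619540 − 3350×(752 + 26930) = −18115160.
Balance: K_A − x×(3350 − 3030) = K_B, so x = (K_A − K_B)/(3350 − 3030) = 6655160/320 = 20800 m.

20800 m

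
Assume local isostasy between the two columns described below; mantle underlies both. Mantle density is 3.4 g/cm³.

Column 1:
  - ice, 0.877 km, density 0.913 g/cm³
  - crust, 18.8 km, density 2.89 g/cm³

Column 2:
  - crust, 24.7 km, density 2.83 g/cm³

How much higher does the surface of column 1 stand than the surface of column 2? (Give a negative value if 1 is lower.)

−0.679 km

For any compensation level in the mantle, the mantle terms cancel and isostasy reduces to e = (Σt_1 − Σt_2) − (Σ(ρt)_1 − Σ(ρt)_2) / ρ_m.
Σt_1 = 19.677 km; Σt_2 = 24.7 km; Σ(ρt)_1 = 55.132701; Σ(ρt)_2 = 69.901 (in km·g/cm³).
e = (19.677 − 24.7) − (55.132701 − 69.901) / 3.4 = −0.679 km.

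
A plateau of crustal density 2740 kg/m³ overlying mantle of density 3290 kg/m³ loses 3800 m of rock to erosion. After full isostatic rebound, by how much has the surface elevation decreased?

Rebound u = e ρ_c/ρ_m = 3800 m × 2740/3290 = 3165 m.
Net surface drop = e − u = 3800 m − 3165 m = e (ρ_m − ρ_c)/ρ_m = 635 m.

635 m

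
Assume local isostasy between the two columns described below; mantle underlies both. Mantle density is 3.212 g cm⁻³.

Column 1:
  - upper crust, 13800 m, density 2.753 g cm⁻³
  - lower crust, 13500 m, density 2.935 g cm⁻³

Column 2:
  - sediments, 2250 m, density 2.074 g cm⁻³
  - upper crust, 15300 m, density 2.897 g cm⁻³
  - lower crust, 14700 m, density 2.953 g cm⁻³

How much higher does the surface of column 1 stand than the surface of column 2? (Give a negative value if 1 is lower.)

For any compensation level in the mantle, the mantle terms cancel and isostasy reduces to e = (Σt_1 − Σt_2) − (Σ(ρt)_1 − Σ(ρt)_2) / ρ_m.
Σt_1 = 27300 m; Σt_2 = 32250 m; Σ(ρt)_1 = 77613.9; Σ(ρt)_2 = 92399.7 (in m·g cm⁻³).
e = (27300 − 32250) − (77613.9 − 92399.7) / 3.212 = −347 m.

−347 m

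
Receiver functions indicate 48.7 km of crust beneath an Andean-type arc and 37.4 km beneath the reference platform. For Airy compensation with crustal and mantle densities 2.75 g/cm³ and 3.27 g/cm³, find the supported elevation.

1.8 km

Excess crust Δ = 48.7 km − 37.4 km = 11.3 km, split between elevation h and root r with h + r = Δ.
Airy balance ρ_c h = (ρ_m − ρ_c) r gives r = h ρ_c/(ρ_m − ρ_c), so h (1 + ρ_c/(ρ_m − ρ_c)) = Δ, i.e. h = Δ (ρ_m − ρ_c)/ρ_m.
h = 11.3 km × 0.52/3.27 = 1.8 km.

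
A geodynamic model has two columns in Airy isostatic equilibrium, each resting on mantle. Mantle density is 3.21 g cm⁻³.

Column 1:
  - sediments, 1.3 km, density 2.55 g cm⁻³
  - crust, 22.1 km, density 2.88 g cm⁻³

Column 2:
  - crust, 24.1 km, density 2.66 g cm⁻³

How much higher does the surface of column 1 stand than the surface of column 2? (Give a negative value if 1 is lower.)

For any compensation level in the mantle, the mantle terms cancel and isostasy reduces to e = (Σt_1 − Σt_2) − (Σ(ρt)_1 − Σ(ρt)_2) / ρ_m.
Σt_1 = 23.4 km; Σt_2 = 24.1 km; Σ(ρt)_1 = 66.963; Σ(ρt)_2 = 64.106 (in km·g cm⁻³).
e = (23.4 − 24.1) − (66.963 − 64.106) / 3.21 = −1.59 km.

−1.59 km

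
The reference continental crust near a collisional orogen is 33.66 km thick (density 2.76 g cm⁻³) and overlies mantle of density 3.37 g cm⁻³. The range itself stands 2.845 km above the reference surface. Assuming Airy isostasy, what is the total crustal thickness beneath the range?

49.4 km

Root depth r = h ρ_c / (ρ_m − ρ_c) = 2.845 km × 2.76 / 0.61 = 12.87 km.
Total thickness = T + h + r = 33.66 km + 2.845 km + 12.87 km = 49.4 km.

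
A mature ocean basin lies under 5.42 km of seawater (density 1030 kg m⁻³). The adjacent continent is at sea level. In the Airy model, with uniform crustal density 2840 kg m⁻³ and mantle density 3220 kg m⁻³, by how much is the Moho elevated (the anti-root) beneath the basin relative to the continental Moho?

Isostatic balance requires: replacing crust with seawater at the top is compensated by replacing crust with mantle at the base: d (ρ_c − ρ_w) = a (ρ_m − ρ_c).
a = d (ρ_c − ρ_w)/(ρ_m − ρ_c) = 5.42 km × 1810/380 = 25.8 km.

25.8 km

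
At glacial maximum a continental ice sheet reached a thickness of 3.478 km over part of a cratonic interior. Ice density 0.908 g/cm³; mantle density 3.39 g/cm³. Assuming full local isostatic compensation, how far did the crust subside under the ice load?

0.932 km

Equating mass per unit area of the two columns: the ice load ρ_ice t is balanced by mantle displaced below, ρ_m s.
s = t ρ_ice / ρ_m = 3.478 km × 0.908/3.39 = 0.932 km.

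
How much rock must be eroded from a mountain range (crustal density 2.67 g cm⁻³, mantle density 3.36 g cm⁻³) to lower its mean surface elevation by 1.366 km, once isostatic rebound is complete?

6.65 km

Net drop Δ = e − u = e − e ρ_c/ρ_m = e (ρ_m − ρ_c)/ρ_m.
e = Δ ρ_m/(ρ_m − ρ_c) = 1.366 km × 3.36/0.69 = 6.65 km.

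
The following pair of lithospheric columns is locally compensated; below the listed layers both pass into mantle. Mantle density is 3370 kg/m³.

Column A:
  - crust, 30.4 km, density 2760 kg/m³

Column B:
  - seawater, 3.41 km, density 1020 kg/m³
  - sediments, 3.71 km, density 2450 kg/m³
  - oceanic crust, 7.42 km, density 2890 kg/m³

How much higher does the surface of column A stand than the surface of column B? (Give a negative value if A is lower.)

1.06 km

For any compensation level in the mantle, the mantle terms cancel and isostasy reduces to e = (Σt_A − Σt_B) − (Σ(ρt)_A − Σ(ρt)_B) / ρ_m.
Σt_A = 30.4 km; Σt_B = 14.54 km; Σ(ρt)_A = 83904; Σ(ρt)_B = 34011.5 (in km·kg/m³).
e = (30.4 − 14.54) − (83904 − 34011.5) / 3370 = 1.06 km.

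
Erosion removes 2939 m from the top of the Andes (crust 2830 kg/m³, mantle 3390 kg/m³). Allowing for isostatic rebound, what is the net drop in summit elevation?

485 m

Rebound u = e ρ_c/ρ_m = 2939 m × 2830/3390 = 2454 m.
Net surface drop = e − u = 2939 m − 2454 m = e (ρ_m − ρ_c)/ρ_m = 485 m.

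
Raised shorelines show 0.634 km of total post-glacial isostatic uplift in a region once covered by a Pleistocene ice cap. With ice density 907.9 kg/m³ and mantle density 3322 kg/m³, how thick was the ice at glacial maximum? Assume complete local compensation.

u = t ρ_ice/ρ_m → t = u ρ_m/ρ_ice = 0.634 km × 3322/907.9 = 2.32 km.

2.32 km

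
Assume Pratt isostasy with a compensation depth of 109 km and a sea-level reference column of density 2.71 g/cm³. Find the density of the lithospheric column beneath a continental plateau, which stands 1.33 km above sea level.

Pratt balance: ρ_ref D = ρ (D + h).
ρ = ρ_ref D/(D + h) = 2.71 × 109 km/(109 km + 1.33 km) = 2.68 g/cm³.

2.68 g/cm³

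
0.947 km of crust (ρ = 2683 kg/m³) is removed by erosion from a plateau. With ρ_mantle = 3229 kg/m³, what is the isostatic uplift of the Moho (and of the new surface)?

Unloading: uplift u = e ρ_c/ρ_m = 0.947 km × 2683/3229 = 0.787 km.

0.787 km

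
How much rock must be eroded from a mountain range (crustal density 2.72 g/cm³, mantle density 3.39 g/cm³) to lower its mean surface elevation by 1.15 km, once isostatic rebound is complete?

5.82 km

Net drop Δ = e − u = e − e ρ_c/ρ_m = e (ρ_m − ρ_c)/ρ_m.
e = Δ ρ_m/(ρ_m − ρ_c) = 1.15 km × 3.39/0.67 = 5.82 km.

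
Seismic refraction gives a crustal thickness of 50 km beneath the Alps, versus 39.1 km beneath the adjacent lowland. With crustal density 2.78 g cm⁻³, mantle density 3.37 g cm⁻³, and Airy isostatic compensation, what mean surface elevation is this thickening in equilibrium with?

1.91 km

Excess crust Δ = 50 km − 39.1 km = 10.9 km, split between elevation h and root r with h + r = Δ.
Airy balance ρ_c h = (ρ_m − ρ_c) r gives r = h ρ_c/(ρ_m − ρ_c), so h (1 + ρ_c/(ρ_m − ρ_c)) = Δ, i.e. h = Δ (ρ_m − ρ_c)/ρ_m.
h = 10.9 km × 0.59/3.37 = 1.91 km.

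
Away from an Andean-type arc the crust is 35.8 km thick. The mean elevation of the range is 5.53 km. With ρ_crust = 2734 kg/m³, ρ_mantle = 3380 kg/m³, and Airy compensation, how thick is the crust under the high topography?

64.7 km

Root depth r = h ρ_c / (ρ_m − ρ_c) = 5.53 km × 2734 / 646 = 23.4 km.
Total thickness = T + h + r = 35.8 km + 5.53 km + 23.4 km = 64.7 km.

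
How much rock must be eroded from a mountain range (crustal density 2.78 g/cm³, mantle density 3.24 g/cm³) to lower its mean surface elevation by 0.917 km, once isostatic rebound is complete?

6.46 km

Net drop Δ = e − u = e − e ρ_c/ρ_m = e (ρ_m − ρ_c)/ρ_m.
e = Δ ρ_m/(ρ_m − ρ_c) = 0.917 km × 3.24/0.46 = 6.46 km.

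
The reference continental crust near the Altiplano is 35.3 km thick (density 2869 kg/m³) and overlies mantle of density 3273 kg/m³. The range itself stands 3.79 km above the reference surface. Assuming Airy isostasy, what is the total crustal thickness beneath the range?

66 km

Root depth r = h ρ_c / (ρ_m − ρ_c) = 3.79 km × 2869 / 404 = 26.91 km.
Total thickness = T + h + r = 35.3 km + 3.79 km + 26.91 km = 66 km.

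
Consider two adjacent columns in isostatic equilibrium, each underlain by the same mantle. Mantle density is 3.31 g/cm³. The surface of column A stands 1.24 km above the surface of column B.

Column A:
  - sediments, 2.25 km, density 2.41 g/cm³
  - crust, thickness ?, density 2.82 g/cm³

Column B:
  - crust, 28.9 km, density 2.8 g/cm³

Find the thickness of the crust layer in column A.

34.3 km

Take the compensation level at the base of the deeper column (depth z_c below the surface of column A) and equate Σ ρ_i t_i down to z_c; mantle fills any gap and the z_c terms cancel.
Column A: 2.25×2.41 + x×2.82 + (z_c − 2.25 − x)×3.31
Column B: 1.24×0 + 28.9×2.8 + (z_c − 1.24 − 28.9)×3.31
The z_c×3.31 term appears on both sides and cancels. Collect the known terms of each column as K = Σ(ρt)_known − 3.31 × (depth of known layers): K_A = 5.4225 − 3.31×2.25 = −2.025; K_B = 80.92 − 3.31×(1.24 + 28.9) = −18.8434.
Balance: K_A − x×(3.31 − 2.82) = K_B, so x = (K_A − K_B)/(3.31 − 2.82) = 16.8184/0.49 = 34.3 km.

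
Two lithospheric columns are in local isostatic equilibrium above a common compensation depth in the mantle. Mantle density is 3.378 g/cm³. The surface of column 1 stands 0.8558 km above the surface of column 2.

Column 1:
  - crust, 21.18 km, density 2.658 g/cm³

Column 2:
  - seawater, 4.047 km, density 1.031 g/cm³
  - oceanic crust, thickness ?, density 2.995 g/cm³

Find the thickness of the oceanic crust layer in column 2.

7.47 km

Take the compensation level at the base of the deeper column (depth z_c below the surface of column 1) and equate Σ ρ_i t_i down to z_c; mantle fills any gap and the z_c terms cancel.
Column 1: 21.18×2.658 + (z_c − 21.18)×3.378
Column 2: 0.8558×0 + 4.047×1.031 + x×2.995 + (z_c − 0.8558 − 4.047 − x)×3.378
The z_c×3.378 term appears on both sides and cancels. Collect the known terms of each column as K = Σ(ρt)_known − 3.378 × (depth of known layers): K_1 = 56.29644 − 3.378×21.18 = −15.2496; K_2 = 4.172457 − 3.378×(0.8558 + 4.047) = −12.3892014.
Balance: K_1 = K_2 − x×(3.378 − 2.995), so x = (K_2 − K_1)/(3.378 − 2.995) = 2.8604/0.383 = 7.47 km.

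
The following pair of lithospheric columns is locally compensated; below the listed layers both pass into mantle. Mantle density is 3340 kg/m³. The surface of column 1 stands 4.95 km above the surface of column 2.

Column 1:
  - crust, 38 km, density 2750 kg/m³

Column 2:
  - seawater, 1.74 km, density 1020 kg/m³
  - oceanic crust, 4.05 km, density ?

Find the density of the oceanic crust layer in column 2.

Take the compensation level at the base of the deeper column (depth z_c below the surface of column 1) and equate Σ ρ_i t_i down to z_c; mantle fills any gap and the z_c terms cancel.
Column 1: 38×2750 + (z_c − 38)×3340
Column 2: 4.95×0 + 1.74×1020 + 4.05×ρ + (z_c − 4.95 − 5.79)×3340
The z_c×3340 term appears on both sides and cancels. Collect the known terms of each column as K = Σ(ρt)_known − 3340 × (depth of known layers): K_1 = 104500 − 3340×38 = −22420; K_2 = 1774.8 − 3340×(4.95 + 5.79) = −34096.8.
Balance: K_1 = K_2 + 4.05×ρ, so ρ = (K_1 − K_2)/4.05 = 11676.8/4.05 = 2880 kg/m³.

2880 kg/m³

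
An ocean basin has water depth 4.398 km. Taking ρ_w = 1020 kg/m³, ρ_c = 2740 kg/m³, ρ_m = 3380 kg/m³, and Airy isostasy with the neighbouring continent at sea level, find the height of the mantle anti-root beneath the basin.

Equating mass per unit area of the two columns: replacing crust with seawater at the top is compensated by replacing crust with mantle at the base: d (ρ_c − ρ_w) = a (ρ_m − ρ_c).
a = d (ρ_c − ρ_w)/(ρ_m − ρ_c) = 4.398 km × 1720/640 = 11.8 km.

11.8 km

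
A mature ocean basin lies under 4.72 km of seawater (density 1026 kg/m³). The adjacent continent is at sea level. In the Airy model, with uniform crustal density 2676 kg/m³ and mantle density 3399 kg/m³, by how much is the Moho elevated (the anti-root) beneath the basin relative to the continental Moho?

For local isostatic compensation: replacing crust with seawater at the top is compensated by replacing crust with mantle at the base: d (ρ_c − ρ_w) = a (ρ_m − ρ_c).
a = d (ρ_c − ρ_w)/(ρ_m − ρ_c) = 4.72 km × 1650/723 = 10.8 km.

10.8 km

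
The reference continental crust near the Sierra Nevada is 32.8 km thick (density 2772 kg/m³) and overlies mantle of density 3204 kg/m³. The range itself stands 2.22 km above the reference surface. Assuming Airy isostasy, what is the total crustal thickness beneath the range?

49.3 km

Root depth r = h ρ_c / (ρ_m − ρ_c) = 2.22 km × 2772 / 432 = 14.24 km.
Total thickness = T + h + r = 32.8 km + 2.22 km + 14.24 km = 49.3 km.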